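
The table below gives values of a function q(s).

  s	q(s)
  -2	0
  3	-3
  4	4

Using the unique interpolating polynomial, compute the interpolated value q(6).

Evaluate each Lagrange basis at s = 6:
L_0(6) = (3)·(2)/[(-5)·(-6)] = 1/5
L_1(6) = (8)·(2)/[(5)·(-1)] = -16/5
L_2(6) = (8)·(3)/[(6)·(1)] = 4
Sum: 0 + (-3)·(-16/5) + 4·(4) = 128/5

128/5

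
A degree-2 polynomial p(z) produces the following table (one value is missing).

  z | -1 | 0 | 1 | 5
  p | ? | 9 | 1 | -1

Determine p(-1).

The 3 known values determine p uniquely (degree ≤ 2).
Evaluate each Lagrange basis at z = -1:
L_0(-1) = (-2)·(-6)/[(-1)·(-5)] = 12/5
L_1(-1) = (-1)·(-6)/[(1)·(-4)] = -3/2
L_2(-1) = (-1)·(-2)/[(5)·(4)] = 1/10
Sum: 9·(12/5) + 1·(-3/2) + (-1)·(1/10) = 20

20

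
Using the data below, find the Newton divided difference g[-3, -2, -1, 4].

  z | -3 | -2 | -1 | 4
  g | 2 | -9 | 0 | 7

g[-3,-2] = (-9 - 2) / (-2 - (-3)) = -11
g[-2,-1] = (0 - (-9)) / (-1 - (-2)) = 9
g[-1,4] = (7 - 0) / (4 - (-1)) = 7/5
g[-3,-2,-1] = (9 - (-11)) / (-1 - (-3)) = 10
g[-2,-1,4] = (7/5 - 9) / (4 - (-2)) = -19/15
g[-3,-2,-1,4] = (-19/15 - 10) / (4 - (-3)) = -169/105

-169/105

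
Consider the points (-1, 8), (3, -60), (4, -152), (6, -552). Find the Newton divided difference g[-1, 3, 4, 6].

g[-1,3] = (-60 - 8) / (3 - (-1)) = -17
g[3,4] = (-152 - (-60)) / (4 - 3) = -92
g[4,6] = (-552 - (-152)) / (6 - 4) = -200
g[-1,3,4] = (-92 - (-17)) / (4 - (-1)) = -15
g[3,4,6] = (-200 - (-92)) / (6 - 3) = -36
g[-1,3,4,6] = (-36 - (-15)) / (6 - (-1)) = -3

-3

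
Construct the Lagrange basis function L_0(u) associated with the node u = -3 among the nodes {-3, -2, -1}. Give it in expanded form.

L_0(u) = (u + 2)(u + 1) / [(-1)·(-2)]
       = (u^2 + 3u + 2) / (2)

L_0(u) = (1/2)u^2 + (3/2)u + 1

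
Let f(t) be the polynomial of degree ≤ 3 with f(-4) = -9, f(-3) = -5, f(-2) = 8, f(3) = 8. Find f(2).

Using Newton's divided-difference form:
f[-4,-3] = (-5 - (-9)) / (-3 - (-4)) = 4
f[-3,-2] = (8 - (-5)) / (-2 - (-3)) = 13
f[-2,3] = (8 - 8) / (3 - (-2)) = 0
f[-4,-3,-2] = (13 - 4) / (-2 - (-4)) = 9/2
f[-3,-2,3] = (0 - 13) / (3 - (-3)) = -13/6
f[-4,-3,-2,3] = (-13/6 - 9/2) / (3 - (-4)) = -20/21
f(2) = -9 + 4·(6) + (9/2)·(6)·(5) + (-20/21)·(6)·(5)·(4) = 250/7

250/7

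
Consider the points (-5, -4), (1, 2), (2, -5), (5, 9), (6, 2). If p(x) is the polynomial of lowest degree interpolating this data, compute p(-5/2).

L_0(-5/2) = (-7/2)·(-9/2)·(-15/2)·(-17/2)/[(-6)·(-7)·(-10)·(-11)] = 153/704
L_1(-5/2) = (5/2)·(-9/2)·(-15/2)·(-17/2)/[(6)·(-1)·(-4)·(-5)] = 765/128
L_2(-5/2) = (5/2)·(-7/2)·(-15/2)·(-17/2)/[(7)·(1)·(-3)·(-4)] = -425/64
L_3(-5/2) = (5/2)·(-7/2)·(-9/2)·(-17/2)/[(10)·(4)·(3)·(-1)] = 357/128
L_4(-5/2) = (5/2)·(-7/2)·(-9/2)·(-15/2)/[(11)·(5)·(4)·(1)] = -945/704
Sum: (-4)·(153/704) + 2·(765/128) + (-5)·(-425/64) + 9·(357/128) + 2·(-945/704) = 93919/1408

93919/1408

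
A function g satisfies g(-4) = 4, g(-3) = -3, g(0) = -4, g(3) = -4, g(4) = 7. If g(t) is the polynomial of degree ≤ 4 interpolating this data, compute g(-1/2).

Using Newton's divided-difference form:
g[-4,-3] = (-3 - 4) / (-3 - (-4)) = -7
g[-3,0] = (-4 - (-3)) / (0 - (-3)) = -1/3
g[0,3] = (-4 - (-4)) / (3 - 0) = 0
g[3,4] = (7 - (-4)) / (4 - 3) = 11
g[-4,-3,0] = (-1/3 - (-7)) / (0 - (-4)) = 5/3
g[-3,0,3] = (0 - (-1/3)) / (3 - (-3)) = 1/18
g[0,3,4] = (11 - 0) / (4 - 0) = 11/4
g[-4,-3,0,3] = (1/18 - 5/3) / (3 - (-4)) = -29/126
g[-3,0,3,4] = (11/4 - 1/18) / (4 - (-3)) = 97/252
g[-4,-3,0,3,4] = (97/252 - (-29/126)) / (4 - (-4)) = 155/2016
g(-1/2) = 4 + (-7)·(7/2) + (5/3)·(7/2)·(5/2) + (-29/126)·(7/2)·(5/2)·(-1/2) + (155/2016)·(7/2)·(5/2)·(-1/2)·(-7/2) = -1911/512

-1911/512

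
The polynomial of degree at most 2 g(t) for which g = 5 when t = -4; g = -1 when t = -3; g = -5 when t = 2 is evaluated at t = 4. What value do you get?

L_0(4) = (7)·(2)/[(-1)·(-6)] = 7/3
L_1(4) = (8)·(2)/[(1)·(-5)] = -16/5
L_2(4) = (8)·(7)/[(6)·(5)] = 28/15
Sum: 5·(7/3) + (-1)·(-16/5) + (-5)·(28/15) = 83/15

83/15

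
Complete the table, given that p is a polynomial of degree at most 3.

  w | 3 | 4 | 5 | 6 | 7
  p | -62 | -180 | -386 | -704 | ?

-1158

The 4 known values determine p uniquely (degree ≤ 3).
L_0(7) = (3)·(2)·(1)/[(-1)·(-2)·(-3)] = -1
L_1(7) = (4)·(2)·(1)/[(1)·(-1)·(-2)] = 4
L_2(7) = (4)·(3)·(1)/[(2)·(1)·(-1)] = -6
L_3(7) = (4)·(3)·(2)/[(3)·(2)·(1)] = 4
Sum: (-62)·(-1) + (-180)·(4) + (-386)·(-6) + (-704)·(4) = -1158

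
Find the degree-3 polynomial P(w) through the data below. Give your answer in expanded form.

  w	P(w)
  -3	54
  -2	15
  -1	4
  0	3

P(w) = -3w^3 - 4w^2 - 2w + 3

Build the Lagrange basis polynomials:
L_0(w) = (w + 2)(w + 1)w / [-6] = -(1/6)w^3 - (1/2)w^2 - (1/3)w
L_1(w) = (w + 3)(w + 1)w / [2] = (1/2)w^3 + 2w^2 + (3/2)w
L_2(w) = (w + 3)(w + 2)w / [-2] = -(1/2)w^3 - (5/2)w^2 - 3w
L_3(w) = (w + 3)(w + 2)(w + 1) / [6] = (1/6)w^3 + w^2 + (11/6)w + 1
P(w) = 54·L_0 + 15·L_1 + 4·L_2 + 3·L_3
  54·L_0(w) = -9w^3 - 27w^2 - 18w
  15·L_1(w) = (15/2)w^3 + 30w^2 + (45/2)w
  4·L_2(w) = -2w^3 - 10w^2 - 12w
  3·L_3(w) = (1/2)w^3 + 3w^2 + (11/2)w + 3
Adding term by term: -3w^3 - 4w^2 - 2w + 3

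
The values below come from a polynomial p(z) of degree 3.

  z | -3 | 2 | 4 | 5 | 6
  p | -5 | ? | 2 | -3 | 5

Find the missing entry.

The 4 known values determine p uniquely (degree ≤ 3).
Evaluate each Lagrange basis at z = 2:
L_0(2) = (-2)·(-3)·(-4)/[(-7)·(-8)·(-9)] = 1/21
L_1(2) = (5)·(-3)·(-4)/[(7)·(-1)·(-2)] = 30/7
L_2(2) = (5)·(-2)·(-4)/[(8)·(1)·(-1)] = -5
L_3(2) = (5)·(-2)·(-3)/[(9)·(2)·(1)] = 5/3
Sum: (-5)·(1/21) + 2·(30/7) + (-3)·(-5) + 5·(5/3) = 95/3

95/3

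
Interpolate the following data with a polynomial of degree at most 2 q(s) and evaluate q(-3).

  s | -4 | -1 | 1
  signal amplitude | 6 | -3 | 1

1

Evaluate each Lagrange basis at s = -3:
L_0(-3) = (-2)·(-4)/[(-3)·(-5)] = 8/15
L_1(-3) = (1)·(-4)/[(3)·(-2)] = 2/3
L_2(-3) = (1)·(-2)/[(5)·(2)] = -1/5
Sum: 6·(8/15) + (-3)·(2/3) + 1·(-1/5) = 1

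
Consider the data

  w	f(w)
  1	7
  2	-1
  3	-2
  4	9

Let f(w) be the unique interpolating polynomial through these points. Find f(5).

37

Using Newton's divided-difference form:
f[1,2] = (-1 - 7) / (2 - 1) = -8
f[2,3] = (-2 - (-1)) / (3 - 2) = -1
f[3,4] = (9 - (-2)) / (4 - 3) = 11
f[1,2,3] = (-1 - (-8)) / (3 - 1) = 7/2
f[2,3,4] = (11 - (-1)) / (4 - 2) = 6
f[1,2,3,4] = (6 - 7/2) / (4 - 1) = 5/6
f(5) = 7 + (-8)·(4) + (7/2)·(4)·(3) + (5/6)·(4)·(3)·(2) = 37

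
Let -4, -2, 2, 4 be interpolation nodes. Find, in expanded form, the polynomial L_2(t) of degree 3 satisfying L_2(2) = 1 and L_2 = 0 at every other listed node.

L_2(t) = (t + 4)(t + 2)(t - 4) / [(6)·(4)·(-2)]
       = (t^3 + 2t^2 - 16t - 32) / (-48)

L_2(t) = -(1/48)t^3 - (1/24)t^2 + (1/3)t + 2/3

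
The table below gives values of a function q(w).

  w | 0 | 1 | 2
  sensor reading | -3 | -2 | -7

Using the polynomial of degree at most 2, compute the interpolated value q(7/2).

-103/4

Using Newton's divided-difference form:
q[0,1] = (-2 - (-3)) / (1 - 0) = 1
q[1,2] = (-7 - (-2)) / (2 - 1) = -5
q[0,1,2] = (-5 - 1) / (2 - 0) = -3
q(7/2) = -3 + 1·(7/2) + (-3)·(7/2)·(5/2) = -103/4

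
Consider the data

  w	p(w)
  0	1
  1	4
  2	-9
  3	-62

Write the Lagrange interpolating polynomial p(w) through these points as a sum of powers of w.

L_0(w) = (w - 1)(w - 2)(w - 3) / [-6] = -(1/6)w^3 + w^2 - (11/6)w + 1
L_1(w) = w(w - 2)(w - 3) / [2] = (1/2)w^3 - (5/2)w^2 + 3w
L_2(w) = w(w - 1)(w - 3) / [-2] = -(1/2)w^3 + 2w^2 - (3/2)w
L_3(w) = w(w - 1)(w - 2) / [6] = (1/6)w^3 - (1/2)w^2 + (1/3)w
p(w) = 1·L_0 + 4·L_1 + (-9)·L_2 + (-62)·L_3
  1·L_0(w) = -(1/6)w^3 + w^2 - (11/6)w + 1
  4·L_1(w) = 2w^3 - 10w^2 + 12w
  (-9)·L_2(w) = (9/2)w^3 - 18w^2 + (27/2)w
  (-62)·L_3(w) = -(31/3)w^3 + 31w^2 - (62/3)w
Adding term by term: -4w^3 + 4w^2 + 3w + 1

p(w) = -4w^3 + 4w^2 + 3w + 1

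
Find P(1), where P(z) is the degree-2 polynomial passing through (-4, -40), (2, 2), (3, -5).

5

Evaluate each Lagrange basis at z = 1:
L_0(1) = (-1)·(-2)/[(-6)·(-7)] = 1/21
L_1(1) = (5)·(-2)/[(6)·(-1)] = 5/3
L_2(1) = (5)·(-1)/[(7)·(1)] = -5/7
Sum: (-40)·(1/21) + 2·(5/3) + (-5)·(-5/7) = 5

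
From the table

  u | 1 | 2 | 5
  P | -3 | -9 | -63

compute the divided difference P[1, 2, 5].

P[1,2] = (-9 - (-3)) / (2 - 1) = -6
P[2,5] = (-63 - (-9)) / (5 - 2) = -18
P[1,2,5] = (-18 - (-6)) / (5 - 1) = -3

-3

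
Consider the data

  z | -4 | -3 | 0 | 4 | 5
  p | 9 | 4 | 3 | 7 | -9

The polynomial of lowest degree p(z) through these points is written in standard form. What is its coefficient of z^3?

-97/420

L_0(z) = (z + 3)z(z - 4)(z - 5) / [288] = (1/288)z^4 - (1/48)z^3 - (7/288)z^2 + (5/24)z
L_1(z) = (z + 4)z(z - 4)(z - 5) / [-168] = -(1/168)z^4 + (5/168)z^3 + (2/21)z^2 - (10/21)z
L_2(z) = (z + 4)(z + 3)(z - 4)(z - 5) / [240] = (1/240)z^4 - (1/120)z^3 - (31/240)z^2 + (2/15)z + 1
L_3(z) = (z + 4)(z + 3)z(z - 5) / [-224] = -(1/224)z^4 - (1/112)z^3 + (23/224)z^2 + (15/56)z
L_4(z) = (z + 4)(z + 3)z(z - 4) / [360] = (1/360)z^4 + (1/120)z^3 - (2/45)z^2 - (2/15)z
p(z) = 9·L_0 + 4·L_1 + 3·L_2 + 7·L_3 + (-9)·L_4
Only the coefficient of z^3 is needed; take it from each L_i and combine:
9·(-1/48) + 4·(5/168) + 3·(-1/120) + 7·(-1/112) + (-9)·(1/120) = -97/420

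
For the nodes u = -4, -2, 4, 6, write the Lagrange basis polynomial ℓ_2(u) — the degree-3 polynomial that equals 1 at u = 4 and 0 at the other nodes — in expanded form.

ℓ_2(u) = (u + 4)(u + 2)(u - 6) / [(8)·(6)·(-2)]
       = (u^3 - 28u - 48) / (-96)

ℓ_2(u) = -(1/96)u^3 + (7/24)u + 1/2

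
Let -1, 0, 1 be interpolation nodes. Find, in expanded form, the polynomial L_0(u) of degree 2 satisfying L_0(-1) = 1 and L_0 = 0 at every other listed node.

L_0(u) = (1/2)u^2 - (1/2)u

L_0(u) = u(u - 1) / [(-1)·(-2)]
       = (u^2 - u) / (2)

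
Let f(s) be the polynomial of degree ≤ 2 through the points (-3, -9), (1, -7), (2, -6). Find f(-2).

-44/5

Using Newton's divided-difference form:
f[-3,1] = (-7 - (-9)) / (1 - (-3)) = 1/2
f[1,2] = (-6 - (-7)) / (2 - 1) = 1
f[-3,1,2] = (1 - 1/2) / (2 - (-3)) = 1/10
f(-2) = -9 + (1/2)·(1) + (1/10)·(1)·(-3) = -44/5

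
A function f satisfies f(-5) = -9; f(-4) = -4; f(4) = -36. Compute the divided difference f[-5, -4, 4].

-1

f[-5,-4] = (-4 - (-9)) / (-4 - (-5)) = 5
f[-4,4] = (-36 - (-4)) / (4 - (-4)) = -4
f[-5,-4,4] = (-4 - 5) / (4 - (-5)) = -1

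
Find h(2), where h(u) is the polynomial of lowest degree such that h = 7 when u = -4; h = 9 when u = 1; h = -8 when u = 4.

L_0(2) = (1)·(-2)/[(-5)·(-8)] = -1/20
L_1(2) = (6)·(-2)/[(5)·(-3)] = 4/5
L_2(2) = (6)·(1)/[(8)·(3)] = 1/4
Sum: 7·(-1/20) + 9·(4/5) + (-8)·(1/4) = 97/20

97/20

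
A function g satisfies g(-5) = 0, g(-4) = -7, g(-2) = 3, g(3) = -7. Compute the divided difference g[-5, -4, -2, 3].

g[-5,-4] = (-7 - 0) / (-4 - (-5)) = -7
g[-4,-2] = (3 - (-7)) / (-2 - (-4)) = 5
g[-2,3] = (-7 - 3) / (3 - (-2)) = -2
g[-5,-4,-2] = (5 - (-7)) / (-2 - (-5)) = 4
g[-4,-2,3] = (-2 - 5) / (3 - (-4)) = -1
g[-5,-4,-2,3] = (-1 - 4) / (3 - (-5)) = -5/8

-5/8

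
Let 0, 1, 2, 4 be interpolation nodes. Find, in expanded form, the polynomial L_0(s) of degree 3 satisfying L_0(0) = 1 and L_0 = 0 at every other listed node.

L_0(s) = (s - 1)(s - 2)(s - 4) / [(-1)·(-2)·(-4)]
       = (s^3 - 7s^2 + 14s - 8) / (-8)

L_0(s) = -(1/8)s^3 + (7/8)s^2 - (7/4)s + 1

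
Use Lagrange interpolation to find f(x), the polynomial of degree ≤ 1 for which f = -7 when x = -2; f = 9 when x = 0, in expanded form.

Build the Lagrange basis polynomials:
L_0(x) = x / [-2] = -(1/2)x
L_1(x) = (x + 2) / [2] = (1/2)x + 1
f(x) = (-7)·L_0 + 9·L_1
  (-7)·L_0(x) = (7/2)x
  9·L_1(x) = (9/2)x + 9
Adding term by term: 8x + 9

f(x) = 8x + 9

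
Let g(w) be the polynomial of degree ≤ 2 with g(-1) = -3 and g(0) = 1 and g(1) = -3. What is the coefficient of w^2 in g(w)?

-4

L_0(w) = w(w - 1) / [2] = (1/2)w^2 - (1/2)w
L_1(w) = (w + 1)(w - 1) / [-1] = -w^2 + 1
L_2(w) = (w + 1)w / [2] = (1/2)w^2 + (1/2)w
g(w) = (-3)·L_0 + 1·L_1 + (-3)·L_2
Only the coefficient of w^2 is needed; take it from each L_i and combine:
(-3)·(1/2) + 1·(-1) + (-3)·(1/2) = -4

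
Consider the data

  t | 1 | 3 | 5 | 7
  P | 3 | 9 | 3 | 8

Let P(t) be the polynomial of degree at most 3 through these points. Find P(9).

47

Using Newton's divided-difference form:
P[1,3] = (9 - 3) / (3 - 1) = 3
P[3,5] = (3 - 9) / (5 - 3) = -3
P[5,7] = (8 - 3) / (7 - 5) = 5/2
P[1,3,5] = (-3 - 3) / (5 - 1) = -3/2
P[3,5,7] = (5/2 - (-3)) / (7 - 3) = 11/8
P[1,3,5,7] = (11/8 - (-3/2)) / (7 - 1) = 23/48
P(9) = 3 + 3·(8) + (-3/2)·(8)·(6) + (23/48)·(8)·(6)·(4) = 47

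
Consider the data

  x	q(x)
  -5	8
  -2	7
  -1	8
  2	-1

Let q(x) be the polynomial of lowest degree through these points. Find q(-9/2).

79/12

Using Newton's divided-difference form:
q[-5,-2] = (7 - 8) / (-2 - (-5)) = -1/3
q[-2,-1] = (8 - 7) / (-1 - (-2)) = 1
q[-1,2] = (-1 - 8) / (2 - (-1)) = -3
q[-5,-2,-1] = (1 - (-1/3)) / (-1 - (-5)) = 1/3
q[-2,-1,2] = (-3 - 1) / (2 - (-2)) = -1
q[-5,-2,-1,2] = (-1 - 1/3) / (2 - (-5)) = -4/21
q(-9/2) = 8 + (-1/3)·(1/2) + (1/3)·(1/2)·(-5/2) + (-4/21)·(1/2)·(-5/2)·(-7/2) = 79/12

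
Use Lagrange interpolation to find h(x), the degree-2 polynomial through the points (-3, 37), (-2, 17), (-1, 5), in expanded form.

Build the Lagrange basis polynomials:
L_0(x) = (x + 2)(x + 1) / [2] = (1/2)x^2 + (3/2)x + 1
L_1(x) = (x + 3)(x + 1) / [-1] = -x^2 - 4x - 3
L_2(x) = (x + 3)(x + 2) / [2] = (1/2)x^2 + (5/2)x + 3
h(x) = 37·L_0 + 17·L_1 + 5·L_2
  37·L_0(x) = (37/2)x^2 + (111/2)x + 37
  17·L_1(x) = -17x^2 - 68x - 51
  5·L_2(x) = (5/2)x^2 + (25/2)x + 15
Adding term by term: 4x^2 + 1

h(x) = 4x^2 + 1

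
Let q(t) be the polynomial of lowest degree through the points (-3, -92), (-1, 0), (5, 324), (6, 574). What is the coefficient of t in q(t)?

Build the Lagrange basis polynomials:
L_0(t) = (t + 1)(t - 5)(t - 6) / [-144] = -(1/144)t^3 + (5/72)t^2 - (19/144)t - 5/24
L_1(t) = (t + 3)(t - 5)(t - 6) / [84] = (1/84)t^3 - (2/21)t^2 - (1/28)t + 15/14
L_2(t) = (t + 3)(t + 1)(t - 6) / [-48] = -(1/48)t^3 + (1/24)t^2 + (7/16)t + 3/8
L_3(t) = (t + 3)(t + 1)(t - 5) / [63] = (1/63)t^3 - (1/63)t^2 - (17/63)t - 5/21
q(t) = (-92)·L_0 + 0·L_1 + 324·L_2 + 574·L_3
Only the coefficient of t is needed; take it from each L_i and combine:
(-92)·(-19/144) + 0·(-1/28) + 324·(7/16) + 574·(-17/63) = -1

-1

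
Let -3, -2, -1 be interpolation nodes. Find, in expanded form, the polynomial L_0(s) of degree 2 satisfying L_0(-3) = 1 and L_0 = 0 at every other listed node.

L_0(s) = (1/2)s^2 + (3/2)s + 1

L_0(s) = (s + 2)(s + 1) / [(-1)·(-2)]
       = (s^2 + 3s + 2) / (2)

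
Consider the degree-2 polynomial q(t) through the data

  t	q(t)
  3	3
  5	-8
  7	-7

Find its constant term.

L_0(t) = (t - 5)(t - 7) / [8] = (1/8)t^2 - (3/2)t + 35/8
L_1(t) = (t - 3)(t - 7) / [-4] = -(1/4)t^2 + (5/2)t - 21/4
L_2(t) = (t - 3)(t - 5) / [8] = (1/8)t^2 - t + 15/8
q(t) = 3·L_0 + (-8)·L_1 + (-7)·L_2
Only the constant term is needed; take it from each L_i and combine:
3·(35/8) + (-8)·(-21/4) + (-7)·(15/8) = 42

42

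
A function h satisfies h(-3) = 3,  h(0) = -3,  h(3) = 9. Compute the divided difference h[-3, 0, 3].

h[-3,0] = (-3 - 3) / (0 - (-3)) = -2
h[0,3] = (9 - (-3)) / (3 - 0) = 4
h[-3,0,3] = (4 - (-2)) / (3 - (-3)) = 1

1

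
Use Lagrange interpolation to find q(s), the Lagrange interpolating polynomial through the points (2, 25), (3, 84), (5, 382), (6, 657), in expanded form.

L_0(s) = (s - 3)(s - 5)(s - 6) / [-12] = -(1/12)s^3 + (7/6)s^2 - (21/4)s + 15/2
L_1(s) = (s - 2)(s - 5)(s - 6) / [6] = (1/6)s^3 - (13/6)s^2 + (26/3)s - 10
L_2(s) = (s - 2)(s - 3)(s - 6) / [-6] = -(1/6)s^3 + (11/6)s^2 - 6s + 6
L_3(s) = (s - 2)(s - 3)(s - 5) / [12] = (1/12)s^3 - (5/6)s^2 + (31/12)s - 5/2
q(s) = 25·L_0 + 84·L_1 + 382·L_2 + 657·L_3
  25·L_0(s) = -(25/12)s^3 + (175/6)s^2 - (525/4)s + 375/2
  84·L_1(s) = 14s^3 - 182s^2 + 728s - 840
  382·L_2(s) = -(191/3)s^3 + (2101/3)s^2 - 2292s + 2292
  657·L_3(s) = (219/4)s^3 - (1095/2)s^2 + (6789/4)s - 3285/2
Adding term by term: 3s^3 + 2s - 3

q(s) = 3s^3 + 2s - 3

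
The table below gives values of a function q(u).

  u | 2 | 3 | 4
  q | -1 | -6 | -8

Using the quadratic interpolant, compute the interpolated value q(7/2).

Evaluate each Lagrange basis at u = 7/2:
L_0(7/2) = (1/2)·(-1/2)/[(-1)·(-2)] = -1/8
L_1(7/2) = (3/2)·(-1/2)/[(1)·(-1)] = 3/4
L_2(7/2) = (3/2)·(1/2)/[(2)·(1)] = 3/8
Sum: (-1)·(-1/8) + (-6)·(3/4) + (-8)·(3/8) = -59/8

-59/8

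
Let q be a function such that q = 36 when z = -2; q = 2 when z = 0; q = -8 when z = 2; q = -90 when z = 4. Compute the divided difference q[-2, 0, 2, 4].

q[-2,0] = (2 - 36) / (0 - (-2)) = -17
q[0,2] = (-8 - 2) / (2 - 0) = -5
q[2,4] = (-90 - (-8)) / (4 - 2) = -41
q[-2,0,2] = (-5 - (-17)) / (2 - (-2)) = 3
q[0,2,4] = (-41 - (-5)) / (4 - 0) = -9
q[-2,0,2,4] = (-9 - 3) / (4 - (-2)) = -2

-2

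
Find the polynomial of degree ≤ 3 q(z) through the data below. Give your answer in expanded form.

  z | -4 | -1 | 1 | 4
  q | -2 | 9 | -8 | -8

Newton's divided differences:
q[-4,-1] = (9 - (-2)) / (-1 - (-4)) = 11/3
q[-1,1] = (-8 - 9) / (1 - (-1)) = -17/2
q[1,4] = (-8 - (-8)) / (4 - 1) = 0
q[-4,-1,1] = (-17/2 - 11/3) / (1 - (-4)) = -73/30
q[-1,1,4] = (0 - (-17/2)) / (4 - (-1)) = 17/10
q[-4,-1,1,4] = (17/10 - (-73/30)) / (4 - (-4)) = 31/60
q(z) = -2 + (11/3)·(z + 4) + (-73/30)·(z + 4)(z + 1) + (31/60)·(z + 4)(z + 1)(z - 1)
Expanding: q(z) = (31/60)z^3 - (11/30)z^2 - (541/60)z + 13/15

q(z) = (31/60)z^3 - (11/30)z^2 - (541/60)z + 13/15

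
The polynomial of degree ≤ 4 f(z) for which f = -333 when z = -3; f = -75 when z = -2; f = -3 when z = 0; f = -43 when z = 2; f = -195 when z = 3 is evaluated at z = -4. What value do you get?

-979

Using Newton's divided-difference form:
f[-3,-2] = (-75 - (-333)) / (-2 - (-3)) = 258
f[-2,0] = (-3 - (-75)) / (0 - (-2)) = 36
f[0,2] = (-43 - (-3)) / (2 - 0) = -20
f[2,3] = (-195 - (-43)) / (3 - 2) = -152
f[-3,-2,0] = (36 - 258) / (0 - (-3)) = -74
f[-2,0,2] = (-20 - 36) / (2 - (-2)) = -14
f[0,2,3] = (-152 - (-20)) / (3 - 0) = -44
f[-3,-2,0,2] = (-14 - (-74)) / (2 - (-3)) = 12
f[-2,0,2,3] = (-44 - (-14)) / (3 - (-2)) = -6
f[-3,-2,0,2,3] = (-6 - 12) / (3 - (-3)) = -3
f(-4) = -333 + 258·(-1) + (-74)·(-1)·(-2) + 12·(-1)·(-2)·(-4) + (-3)·(-1)·(-2)·(-4)·(-6) = -979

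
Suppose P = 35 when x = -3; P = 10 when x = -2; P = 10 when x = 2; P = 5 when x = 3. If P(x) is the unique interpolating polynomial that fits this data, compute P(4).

-14

L_0(4) = (6)·(2)·(1)/[(-1)·(-5)·(-6)] = -2/5
L_1(4) = (7)·(2)·(1)/[(1)·(-4)·(-5)] = 7/10
L_2(4) = (7)·(6)·(1)/[(5)·(4)·(-1)] = -21/10
L_3(4) = (7)·(6)·(2)/[(6)·(5)·(1)] = 14/5
Sum: 35·(-2/5) + 10·(7/10) + 10·(-21/10) + 5·(14/5) = -14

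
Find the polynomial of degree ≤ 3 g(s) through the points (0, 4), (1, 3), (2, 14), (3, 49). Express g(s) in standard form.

Build the Lagrange basis polynomials:
L_0(s) = (s - 1)(s - 2)(s - 3) / [-6] = -(1/6)s^3 + s^2 - (11/6)s + 1
L_1(s) = s(s - 2)(s - 3) / [2] = (1/2)s^3 - (5/2)s^2 + 3s
L_2(s) = s(s - 1)(s - 3) / [-2] = -(1/2)s^3 + 2s^2 - (3/2)s
L_3(s) = s(s - 1)(s - 2) / [6] = (1/6)s^3 - (1/2)s^2 + (1/3)s
g(s) = 4·L_0 + 3·L_1 + 14·L_2 + 49·L_3
  4·L_0(s) = -(2/3)s^3 + 4s^2 - (22/3)s + 4
  3·L_1(s) = (3/2)s^3 - (15/2)s^2 + 9s
  14·L_2(s) = -7s^3 + 28s^2 - 21s
  49·L_3(s) = (49/6)s^3 - (49/2)s^2 + (49/3)s
Adding term by term: 2s^3 - 3s + 4

g(s) = 2s^3 - 3s + 4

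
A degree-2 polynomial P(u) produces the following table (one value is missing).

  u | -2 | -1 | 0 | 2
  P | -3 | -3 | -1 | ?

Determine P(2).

9

The 3 known values determine P uniquely (degree ≤ 2).
L_0(2) = (3)·(2)/[(-1)·(-2)] = 3
L_1(2) = (4)·(2)/[(1)·(-1)] = -8
L_2(2) = (4)·(3)/[(2)·(1)] = 6
Sum: (-3)·(3) + (-3)·(-8) + (-1)·(6) = 9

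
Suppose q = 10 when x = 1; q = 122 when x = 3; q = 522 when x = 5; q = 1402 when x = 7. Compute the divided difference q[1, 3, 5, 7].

q[1,3] = (122 - 10) / (3 - 1) = 56
q[3,5] = (522 - 122) / (5 - 3) = 200
q[5,7] = (1402 - 522) / (7 - 5) = 440
q[1,3,5] = (200 - 56) / (5 - 1) = 36
q[3,5,7] = (440 - 200) / (7 - 3) = 60
q[1,3,5,7] = (60 - 36) / (7 - 1) = 4

4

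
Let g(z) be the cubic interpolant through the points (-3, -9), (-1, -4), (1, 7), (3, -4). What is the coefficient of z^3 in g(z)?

-7/12

Build the Lagrange basis polynomials:
L_0(z) = (z + 1)(z - 1)(z - 3) / [-48] = -(1/48)z^3 + (1/16)z^2 + (1/48)z - 1/16
L_1(z) = (z + 3)(z - 1)(z - 3) / [16] = (1/16)z^3 - (1/16)z^2 - (9/16)z + 9/16
L_2(z) = (z + 3)(z + 1)(z - 3) / [-16] = -(1/16)z^3 - (1/16)z^2 + (9/16)z + 9/16
L_3(z) = (z + 3)(z + 1)(z - 1) / [48] = (1/48)z^3 + (1/16)z^2 - (1/48)z - 1/16
g(z) = (-9)·L_0 + (-4)·L_1 + 7·L_2 + (-4)·L_3
Only the coefficient of z^3 is needed; take it from each L_i and combine:
(-9)·(-1/48) + (-4)·(1/16) + 7·(-1/16) + (-4)·(1/48) = -7/12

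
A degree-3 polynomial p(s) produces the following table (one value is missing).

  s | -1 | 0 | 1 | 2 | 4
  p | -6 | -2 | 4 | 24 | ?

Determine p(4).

The 4 known values determine p uniquely (degree ≤ 3).
Evaluate each Lagrange basis at s = 4:
L_0(4) = (4)·(3)·(2)/[(-1)·(-2)·(-3)] = -4
L_1(4) = (5)·(3)·(2)/[(1)·(-1)·(-2)] = 15
L_2(4) = (5)·(4)·(2)/[(2)·(1)·(-1)] = -20
L_3(4) = (5)·(4)·(3)/[(3)·(2)·(1)] = 10
Sum: (-6)·(-4) + (-2)·(15) + 4·(-20) + 24·(10) = 154

154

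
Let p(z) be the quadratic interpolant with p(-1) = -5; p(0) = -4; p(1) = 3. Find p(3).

35

L_0(3) = (3)·(2)/[(-1)·(-2)] = 3
L_1(3) = (4)·(2)/[(1)·(-1)] = -8
L_2(3) = (4)·(3)/[(2)·(1)] = 6
Sum: (-5)·(3) + (-4)·(-8) + 3·(6) = 35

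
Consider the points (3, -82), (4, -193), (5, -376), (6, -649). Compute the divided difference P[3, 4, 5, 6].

P[3,4] = (-193 - (-82)) / (4 - 3) = -111
P[4,5] = (-376 - (-193)) / (5 - 4) = -183
P[5,6] = (-649 - (-376)) / (6 - 5) = -273
P[3,4,5] = (-183 - (-111)) / (5 - 3) = -36
P[4,5,6] = (-273 - (-183)) / (6 - 4) = -45
P[3,4,5,6] = (-45 - (-36)) / (6 - 3) = -3

-3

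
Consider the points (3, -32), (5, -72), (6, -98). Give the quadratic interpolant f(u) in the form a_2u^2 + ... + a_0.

f(u) = -2u^2 - 4u - 2

Build the Lagrange basis polynomials:
L_0(u) = (u - 5)(u - 6) / [6] = (1/6)u^2 - (11/6)u + 5
L_1(u) = (u - 3)(u - 6) / [-2] = -(1/2)u^2 + (9/2)u - 9
L_2(u) = (u - 3)(u - 5) / [3] = (1/3)u^2 - (8/3)u + 5
f(u) = (-32)·L_0 + (-72)·L_1 + (-98)·L_2
  (-32)·L_0(u) = -(16/3)u^2 + (176/3)u - 160
  (-72)·L_1(u) = 36u^2 - 324u + 648
  (-98)·L_2(u) = -(98/3)u^2 + (784/3)u - 490
Adding term by term: -2u^2 - 4u - 2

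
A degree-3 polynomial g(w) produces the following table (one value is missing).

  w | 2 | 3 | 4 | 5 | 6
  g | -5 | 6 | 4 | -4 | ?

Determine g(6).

The 4 known values determine g uniquely (degree ≤ 3).
Evaluate each Lagrange basis at w = 6:
L_0(6) = (3)·(2)·(1)/[(-1)·(-2)·(-3)] = -1
L_1(6) = (4)·(2)·(1)/[(1)·(-1)·(-2)] = 4
L_2(6) = (4)·(3)·(1)/[(2)·(1)·(-1)] = -6
L_3(6) = (4)·(3)·(2)/[(3)·(2)·(1)] = 4
Sum: (-5)·(-1) + 6·(4) + 4·(-6) + (-4)·(4) = -11

-11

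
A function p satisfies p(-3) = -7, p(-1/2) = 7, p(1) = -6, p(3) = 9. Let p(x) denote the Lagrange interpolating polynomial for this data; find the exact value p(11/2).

9621/56

L_0(11/2) = (6)·(9/2)·(5/2)/[(-5/2)·(-4)·(-6)] = -9/8
L_1(11/2) = (17/2)·(9/2)·(5/2)/[(5/2)·(-3/2)·(-7/2)] = 51/7
L_2(11/2) = (17/2)·(6)·(5/2)/[(4)·(3/2)·(-2)] = -85/8
L_3(11/2) = (17/2)·(6)·(9/2)/[(6)·(7/2)·(2)] = 153/28
Sum: (-7)·(-9/8) + 7·(51/7) + (-6)·(-85/8) + 9·(153/28) = 9621/56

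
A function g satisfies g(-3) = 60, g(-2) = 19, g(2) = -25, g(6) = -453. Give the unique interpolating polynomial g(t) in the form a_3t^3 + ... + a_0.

g(t) = -2t^3 - 3t - 3

Newton's divided differences:
g[-3,-2] = (19 - 60) / (-2 - (-3)) = -41
g[-2,2] = (-25 - 19) / (2 - (-2)) = -11
g[2,6] = (-453 - (-25)) / (6 - 2) = -107
g[-3,-2,2] = (-11 - (-41)) / (2 - (-3)) = 6
g[-2,2,6] = (-107 - (-11)) / (6 - (-2)) = -12
g[-3,-2,2,6] = (-12 - 6) / (6 - (-3)) = -2
g(t) = 60 + (-41)·(t + 3) + 6·(t + 3)(t + 2) + (-2)·(t + 3)(t + 2)(t - 2)
Expanding: g(t) = -2t^3 - 3t - 3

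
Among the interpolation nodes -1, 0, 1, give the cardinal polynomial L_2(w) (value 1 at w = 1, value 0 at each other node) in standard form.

L_2(w) = (1/2)w^2 + (1/2)w

L_2(w) = (w + 1)w / [(2)·(1)]
       = (w^2 + w) / (2)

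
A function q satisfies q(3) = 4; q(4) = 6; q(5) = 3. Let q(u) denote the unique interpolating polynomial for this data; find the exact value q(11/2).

-3/8

Using Newton's divided-difference form:
q[3,4] = (6 - 4) / (4 - 3) = 2
q[4,5] = (3 - 6) / (5 - 4) = -3
q[3,4,5] = (-3 - 2) / (5 - 3) = -5/2
q(11/2) = 4 + 2·(5/2) + (-5/2)·(5/2)·(3/2) = -3/8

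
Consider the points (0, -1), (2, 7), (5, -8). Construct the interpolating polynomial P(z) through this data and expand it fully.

Newton's divided differences:
P[0,2] = (7 - (-1)) / (2 - 0) = 4
P[2,5] = (-8 - 7) / (5 - 2) = -5
P[0,2,5] = (-5 - 4) / (5 - 0) = -9/5
P(z) = -1 + 4·z + (-9/5)·z(z - 2)
Expanding: P(z) = -(9/5)z^2 + (38/5)z - 1

P(z) = -(9/5)z^2 + (38/5)z - 1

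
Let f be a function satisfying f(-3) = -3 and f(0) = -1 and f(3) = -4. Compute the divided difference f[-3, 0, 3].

f[-3,0] = (-1 - (-3)) / (0 - (-3)) = 2/3
f[0,3] = (-4 - (-1)) / (3 - 0) = -1
f[-3,0,3] = (-1 - 2/3) / (3 - (-3)) = -5/18

-5/18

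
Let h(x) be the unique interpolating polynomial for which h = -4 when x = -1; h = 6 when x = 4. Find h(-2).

-6

Evaluate each Lagrange basis at x = -2:
L_0(-2) = (-6)/[(-5)] = 6/5
L_1(-2) = (-1)/[(5)] = -1/5
Sum: (-4)·(6/5) + 6·(-1/5) = -6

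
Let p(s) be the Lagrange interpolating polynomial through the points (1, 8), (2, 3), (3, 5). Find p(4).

14

Evaluate each Lagrange basis at s = 4:
L_0(4) = (2)·(1)/[(-1)·(-2)] = 1
L_1(4) = (3)·(1)/[(1)·(-1)] = -3
L_2(4) = (3)·(2)/[(2)·(1)] = 3
Sum: 8·(1) + 3·(-3) + 5·(3) = 14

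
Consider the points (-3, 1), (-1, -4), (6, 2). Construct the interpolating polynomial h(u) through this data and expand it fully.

Build the Lagrange basis polynomials:
L_0(u) = (u + 1)(u - 6) / [18] = (1/18)u^2 - (5/18)u - 1/3
L_1(u) = (u + 3)(u - 6) / [-14] = -(1/14)u^2 + (3/14)u + 9/7
L_2(u) = (u + 3)(u + 1) / [63] = (1/63)u^2 + (4/63)u + 1/21
h(u) = 1·L_0 + (-4)·L_1 + 2·L_2
  1·L_0(u) = (1/18)u^2 - (5/18)u - 1/3
  (-4)·L_1(u) = (2/7)u^2 - (6/7)u - 36/7
  2·L_2(u) = (2/63)u^2 + (8/63)u + 2/21
Adding term by term: (47/126)u^2 - (127/126)u - 113/21

h(u) = (47/126)u^2 - (127/126)u - 113/21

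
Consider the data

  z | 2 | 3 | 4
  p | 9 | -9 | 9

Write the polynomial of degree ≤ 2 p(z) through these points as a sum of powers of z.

p(z) = 18z^2 - 108z + 153

Newton's divided differences:
p[2,3] = (-9 - 9) / (3 - 2) = -18
p[3,4] = (9 - (-9)) / (4 - 3) = 18
p[2,3,4] = (18 - (-18)) / (4 - 2) = 18
p(z) = 9 + (-18)·(z - 2) + 18·(z - 2)(z - 3)
Expanding: p(z) = 18z^2 - 108z + 153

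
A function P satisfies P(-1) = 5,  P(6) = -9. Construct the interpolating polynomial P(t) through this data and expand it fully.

L_0(t) = (t - 6) / [-7] = -(1/7)t + 6/7
L_1(t) = (t + 1) / [7] = (1/7)t + 1/7
P(t) = 5·L_0 + (-9)·L_1
  5·L_0(t) = -(5/7)t + 30/7
  (-9)·L_1(t) = -(9/7)t - 9/7
Adding term by term: -2t + 3

P(t) = -2t + 3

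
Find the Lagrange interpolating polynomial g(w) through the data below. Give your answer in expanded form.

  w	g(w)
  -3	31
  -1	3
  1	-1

g(w) = 3w^2 - 2w - 2

Build the Lagrange basis polynomials:
L_0(w) = (w + 1)(w - 1) / [8] = (1/8)w^2 - 1/8
L_1(w) = (w + 3)(w - 1) / [-4] = -(1/4)w^2 - (1/2)w + 3/4
L_2(w) = (w + 3)(w + 1) / [8] = (1/8)w^2 + (1/2)w + 3/8
g(w) = 31·L_0 + 3·L_1 + (-1)·L_2
  31·L_0(w) = (31/8)w^2 - 31/8
  3·L_1(w) = -(3/4)w^2 - (3/2)w + 9/4
  (-1)·L_2(w) = -(1/8)w^2 - (1/2)w - 3/8
Adding term by term: 3w^2 - 2w - 2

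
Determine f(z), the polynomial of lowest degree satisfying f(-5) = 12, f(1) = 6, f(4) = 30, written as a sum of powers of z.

f(z) = z^2 + 3z + 2

Newton's divided differences:
f[-5,1] = (6 - 12) / (1 - (-5)) = -1
f[1,4] = (30 - 6) / (4 - 1) = 8
f[-5,1,4] = (8 - (-1)) / (4 - (-5)) = 1
f(z) = 12 + (-1)·(z + 5) + 1·(z + 5)(z - 1)
Expanding: f(z) = z^2 + 3z + 2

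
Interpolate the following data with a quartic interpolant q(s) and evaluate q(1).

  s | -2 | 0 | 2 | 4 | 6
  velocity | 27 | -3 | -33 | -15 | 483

Evaluate each Lagrange basis at s = 1:
L_0(1) = (1)·(-1)·(-3)·(-5)/[(-2)·(-4)·(-6)·(-8)] = -5/128
L_1(1) = (3)·(-1)·(-3)·(-5)/[(2)·(-2)·(-4)·(-6)] = 15/32
L_2(1) = (3)·(1)·(-3)·(-5)/[(4)·(2)·(-2)·(-4)] = 45/64
L_3(1) = (3)·(1)·(-1)·(-5)/[(6)·(4)·(2)·(-2)] = -5/32
L_4(1) = (3)·(1)·(-1)·(-3)/[(8)·(6)·(4)·(2)] = 3/128
Sum: 27·(-5/128) + (-3)·(15/32) + (-33)·(45/64) + (-15)·(-5/32) + 483·(3/128) = -12

-12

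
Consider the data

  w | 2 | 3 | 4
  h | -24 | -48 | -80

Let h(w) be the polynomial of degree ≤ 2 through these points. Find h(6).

-168

Evaluate each Lagrange basis at w = 6:
L_0(6) = (3)·(2)/[(-1)·(-2)] = 3
L_1(6) = (4)·(2)/[(1)·(-1)] = -8
L_2(6) = (4)·(3)/[(2)·(1)] = 6
Sum: (-24)·(3) + (-48)·(-8) + (-80)·(6) = -168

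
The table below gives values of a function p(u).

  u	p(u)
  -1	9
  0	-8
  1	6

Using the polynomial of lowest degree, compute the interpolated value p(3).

L_0(3) = (3)·(2)/[(-1)·(-2)] = 3
L_1(3) = (4)·(2)/[(1)·(-1)] = -8
L_2(3) = (4)·(3)/[(2)·(1)] = 6
Sum: 9·(3) + (-8)·(-8) + 6·(6) = 127

127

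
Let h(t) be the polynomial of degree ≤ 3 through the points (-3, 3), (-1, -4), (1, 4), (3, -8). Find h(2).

L_0(2) = (3)·(1)·(-1)/[(-2)·(-4)·(-6)] = 1/16
L_1(2) = (5)·(1)·(-1)/[(2)·(-2)·(-4)] = -5/16
L_2(2) = (5)·(3)·(-1)/[(4)·(2)·(-2)] = 15/16
L_3(2) = (5)·(3)·(1)/[(6)·(4)·(2)] = 5/16
Sum: 3·(1/16) + (-4)·(-5/16) + 4·(15/16) + (-8)·(5/16) = 43/16

43/16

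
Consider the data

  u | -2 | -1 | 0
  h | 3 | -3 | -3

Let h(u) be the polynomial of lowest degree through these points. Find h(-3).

Evaluate each Lagrange basis at u = -3:
L_0(-3) = (-2)·(-3)/[(-1)·(-2)] = 3
L_1(-3) = (-1)·(-3)/[(1)·(-1)] = -3
L_2(-3) = (-1)·(-2)/[(2)·(1)] = 1
Sum: 3·(3) + (-3)·(-3) + (-3)·(1) = 15

15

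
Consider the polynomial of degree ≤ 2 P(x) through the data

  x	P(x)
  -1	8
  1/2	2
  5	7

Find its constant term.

193/54

Build the Lagrange basis polynomials:
L_0(x) = (x - 1/2)(x - 5) / [9] = (1/9)x^2 - (11/18)x + 5/18
L_1(x) = (x + 1)(x - 5) / [-27/4] = -(4/27)x^2 + (16/27)x + 20/27
L_2(x) = (x + 1)(x - 1/2) / [27] = (1/27)x^2 + (1/54)x - 1/54
P(x) = 8·L_0 + 2·L_1 + 7·L_2
Only the constant term is needed; take it from each L_i and combine:
8·(5/18) + 2·(20/27) + 7·(-1/54) = 193/54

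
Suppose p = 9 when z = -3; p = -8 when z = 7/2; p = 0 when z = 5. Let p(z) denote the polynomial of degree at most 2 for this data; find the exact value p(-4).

1983/104

L_0(-4) = (-15/2)·(-9)/[(-13/2)·(-8)] = 135/104
L_1(-4) = (-1)·(-9)/[(13/2)·(-3/2)] = -12/13
L_2(-4) = (-1)·(-15/2)/[(8)·(3/2)] = 5/8
Sum: 9·(135/104) + (-8)·(-12/13) + 0 = 1983/104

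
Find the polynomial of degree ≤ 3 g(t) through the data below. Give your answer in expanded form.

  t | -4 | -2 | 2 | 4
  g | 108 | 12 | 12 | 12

Build the Lagrange basis polynomials:
L_0(t) = (t + 2)(t - 2)(t - 4) / [-96] = -(1/96)t^3 + (1/24)t^2 + (1/24)t - 1/6
L_1(t) = (t + 4)(t - 2)(t - 4) / [48] = (1/48)t^3 - (1/24)t^2 - (1/3)t + 2/3
L_2(t) = (t + 4)(t + 2)(t - 4) / [-48] = -(1/48)t^3 - (1/24)t^2 + (1/3)t + 2/3
L_3(t) = (t + 4)(t + 2)(t - 2) / [96] = (1/96)t^3 + (1/24)t^2 - (1/24)t - 1/6
g(t) = 108·L_0 + 12·L_1 + 12·L_2 + 12·L_3
  108·L_0(t) = -(9/8)t^3 + (9/2)t^2 + (9/2)t - 18
  12·L_1(t) = (1/4)t^3 - (1/2)t^2 - 4t + 8
  12·L_2(t) = -(1/4)t^3 - (1/2)t^2 + 4t + 8
  12·L_3(t) = (1/8)t^3 + (1/2)t^2 - (1/2)t - 2
Adding term by term: -t^3 + 4t^2 + 4t - 4

g(t) = -t^3 + 4t^2 + 4t - 4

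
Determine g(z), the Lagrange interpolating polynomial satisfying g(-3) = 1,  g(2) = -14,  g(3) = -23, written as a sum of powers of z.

g(z) = -z^2 - 4z - 2

L_0(z) = (z - 2)(z - 3) / [30] = (1/30)z^2 - (1/6)z + 1/5
L_1(z) = (z + 3)(z - 3) / [-5] = -(1/5)z^2 + 9/5
L_2(z) = (z + 3)(z - 2) / [6] = (1/6)z^2 + (1/6)z - 1
g(z) = 1·L_0 + (-14)·L_1 + (-23)·L_2
  1·L_0(z) = (1/30)z^2 - (1/6)z + 1/5
  (-14)·L_1(z) = (14/5)z^2 - 126/5
  (-23)·L_2(z) = -(23/6)z^2 - (23/6)z + 23
Adding term by term: -z^2 - 4z - 2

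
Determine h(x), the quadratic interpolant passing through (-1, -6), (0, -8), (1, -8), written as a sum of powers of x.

h(x) = x^2 - x - 8

Build the Lagrange basis polynomials:
L_0(x) = x(x - 1) / [2] = (1/2)x^2 - (1/2)x
L_1(x) = (x + 1)(x - 1) / [-1] = -x^2 + 1
L_2(x) = (x + 1)x / [2] = (1/2)x^2 + (1/2)x
h(x) = (-6)·L_0 + (-8)·L_1 + (-8)·L_2
  (-6)·L_0(x) = -3x^2 + 3x
  (-8)·L_1(x) = 8x^2 - 8
  (-8)·L_2(x) = -4x^2 - 4x
Adding term by term: x^2 - x - 8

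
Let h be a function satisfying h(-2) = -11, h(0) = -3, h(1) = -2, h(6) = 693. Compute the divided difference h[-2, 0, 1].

-1

h[-2,0] = (-3 - (-11)) / (0 - (-2)) = 4
h[0,1] = (-2 - (-3)) / (1 - 0) = 1
h[-2,0,1] = (1 - 4) / (1 - (-2)) = -1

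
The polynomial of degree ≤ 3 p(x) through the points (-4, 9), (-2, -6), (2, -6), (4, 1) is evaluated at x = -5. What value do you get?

Using Newton's divided-difference form:
p[-4,-2] = (-6 - 9) / (-2 - (-4)) = -15/2
p[-2,2] = (-6 - (-6)) / (2 - (-2)) = 0
p[2,4] = (1 - (-6)) / (4 - 2) = 7/2
p[-4,-2,2] = (0 - (-15/2)) / (2 - (-4)) = 5/4
p[-2,2,4] = (7/2 - 0) / (4 - (-2)) = 7/12
p[-4,-2,2,4] = (7/12 - 5/4) / (4 - (-4)) = -1/12
p(-5) = 9 + (-15/2)·(-1) + (5/4)·(-1)·(-3) + (-1/12)·(-1)·(-3)·(-7) = 22

22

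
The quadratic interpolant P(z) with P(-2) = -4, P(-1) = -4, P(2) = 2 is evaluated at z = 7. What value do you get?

32

Using Newton's divided-difference form:
P[-2,-1] = (-4 - (-4)) / (-1 - (-2)) = 0
P[-1,2] = (2 - (-4)) / (2 - (-1)) = 2
P[-2,-1,2] = (2 - 0) / (2 - (-2)) = 1/2
P(7) = -4 + 0·(9) + (1/2)·(9)·(8) = 32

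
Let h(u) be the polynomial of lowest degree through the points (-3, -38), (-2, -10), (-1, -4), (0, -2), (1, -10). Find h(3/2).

-419/16

Using Newton's divided-difference form:
h[-3,-2] = (-10 - (-38)) / (-2 - (-3)) = 28
h[-2,-1] = (-4 - (-10)) / (-1 - (-2)) = 6
h[-1,0] = (-2 - (-4)) / (0 - (-1)) = 2
h[0,1] = (-10 - (-2)) / (1 - 0) = -8
h[-3,-2,-1] = (6 - 28) / (-1 - (-3)) = -11
h[-2,-1,0] = (2 - 6) / (0 - (-2)) = -2
h[-1,0,1] = (-8 - 2) / (1 - (-1)) = -5
h[-3,-2,-1,0] = (-2 - (-11)) / (0 - (-3)) = 3
h[-2,-1,0,1] = (-5 - (-2)) / (1 - (-2)) = -1
h[-3,-2,-1,0,1] = (-1 - 3) / (1 - (-3)) = -1
h(3/2) = -38 + 28·(9/2) + (-11)·(9/2)·(7/2) + 3·(9/2)·(7/2)·(5/2) + (-1)·(9/2)·(7/2)·(5/2)·(3/2) = -419/16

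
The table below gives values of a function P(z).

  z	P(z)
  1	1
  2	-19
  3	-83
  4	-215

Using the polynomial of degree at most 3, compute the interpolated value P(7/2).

L_0(7/2) = (3/2)·(1/2)·(-1/2)/[(-1)·(-2)·(-3)] = 1/16
L_1(7/2) = (5/2)·(1/2)·(-1/2)/[(1)·(-1)·(-2)] = -5/16
L_2(7/2) = (5/2)·(3/2)·(-1/2)/[(2)·(1)·(-1)] = 15/16
L_3(7/2) = (5/2)·(3/2)·(1/2)/[(3)·(2)·(1)] = 5/16
Sum: 1·(1/16) + (-19)·(-5/16) + (-83)·(15/16) + (-215)·(5/16) = -139

-139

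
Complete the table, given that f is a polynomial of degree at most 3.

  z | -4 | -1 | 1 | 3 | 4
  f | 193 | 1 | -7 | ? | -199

The 4 known values determine f uniquely (degree ≤ 3).
Evaluate each Lagrange basis at z = 3:
L_0(3) = (4)·(2)·(-1)/[(-3)·(-5)·(-8)] = 1/15
L_1(3) = (7)·(2)·(-1)/[(3)·(-2)·(-5)] = -7/15
L_2(3) = (7)·(4)·(-1)/[(5)·(2)·(-3)] = 14/15
L_3(3) = (7)·(4)·(2)/[(8)·(5)·(3)] = 7/15
Sum: 193·(1/15) + 1·(-7/15) + (-7)·(14/15) + (-199)·(7/15) = -87

-87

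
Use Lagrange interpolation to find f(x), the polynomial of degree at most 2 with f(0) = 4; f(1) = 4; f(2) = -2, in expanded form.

f(x) = -3x^2 + 3x + 4

L_0(x) = (x - 1)(x - 2) / [2] = (1/2)x^2 - (3/2)x + 1
L_1(x) = x(x - 2) / [-1] = -x^2 + 2x
L_2(x) = x(x - 1) / [2] = (1/2)x^2 - (1/2)x
f(x) = 4·L_0 + 4·L_1 + (-2)·L_2
  4·L_0(x) = 2x^2 - 6x + 4
  4·L_1(x) = -4x^2 + 8x
  (-2)·L_2(x) = -x^2 + x
Adding term by term: -3x^2 + 3x + 4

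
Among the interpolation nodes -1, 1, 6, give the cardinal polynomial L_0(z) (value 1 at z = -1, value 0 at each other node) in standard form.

L_0(z) = (1/14)z^2 - (1/2)z + 3/7

L_0(z) = (z - 1)(z - 6) / [(-2)·(-7)]
       = (z^2 - 7z + 6) / (14)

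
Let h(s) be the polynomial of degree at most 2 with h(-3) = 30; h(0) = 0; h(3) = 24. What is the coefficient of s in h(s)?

-1

L_0(s) = s(s - 3) / [18] = (1/18)s^2 - (1/6)s
L_1(s) = (s + 3)(s - 3) / [-9] = -(1/9)s^2 + 1
L_2(s) = (s + 3)s / [18] = (1/18)s^2 + (1/6)s
h(s) = 30·L_0 + 0·L_1 + 24·L_2
Only the coefficient of s is needed; take it from each L_i and combine:
30·(-1/6) + 0·(0) + 24·(1/6) = -1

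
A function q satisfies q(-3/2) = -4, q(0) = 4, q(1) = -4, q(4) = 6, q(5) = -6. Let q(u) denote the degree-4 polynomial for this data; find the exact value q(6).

Evaluate each Lagrange basis at u = 6:
L_0(6) = (6)·(5)·(2)·(1)/[(-3/2)·(-5/2)·(-11/2)·(-13/2)] = 64/143
L_1(6) = (15/2)·(5)·(2)·(1)/[(3/2)·(-1)·(-4)·(-5)] = -5/2
L_2(6) = (15/2)·(6)·(2)·(1)/[(5/2)·(1)·(-3)·(-4)] = 3
L_3(6) = (15/2)·(6)·(5)·(1)/[(11/2)·(4)·(3)·(-1)] = -75/22
L_4(6) = (15/2)·(6)·(5)·(2)/[(13/2)·(5)·(4)·(1)] = 45/13
Sum: (-4)·(64/143) + 4·(-5/2) + (-4)·(3) + 6·(-75/22) + (-6)·(45/13) = -9297/143

-9297/143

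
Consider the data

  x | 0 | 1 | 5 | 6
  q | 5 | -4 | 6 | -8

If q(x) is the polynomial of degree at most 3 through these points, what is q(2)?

Evaluate each Lagrange basis at x = 2:
L_0(2) = (1)·(-3)·(-4)/[(-1)·(-5)·(-6)] = -2/5
L_1(2) = (2)·(-3)·(-4)/[(1)·(-4)·(-5)] = 6/5
L_2(2) = (2)·(1)·(-4)/[(5)·(4)·(-1)] = 2/5
L_3(2) = (2)·(1)·(-3)/[(6)·(5)·(1)] = -1/5
Sum: 5·(-2/5) + (-4)·(6/5) + 6·(2/5) + (-8)·(-1/5) = -14/5

-14/5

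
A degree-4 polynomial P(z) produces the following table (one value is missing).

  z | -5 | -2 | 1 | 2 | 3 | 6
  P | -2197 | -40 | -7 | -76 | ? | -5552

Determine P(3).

The 5 known values determine P uniquely (degree ≤ 4).
Evaluate each Lagrange basis at z = 3:
L_0(3) = (5)·(2)·(1)·(-3)/[(-3)·(-6)·(-7)·(-11)] = -5/231
L_1(3) = (8)·(2)·(1)·(-3)/[(3)·(-3)·(-4)·(-8)] = 1/6
L_2(3) = (8)·(5)·(1)·(-3)/[(6)·(3)·(-1)·(-5)] = -4/3
L_3(3) = (8)·(5)·(2)·(-3)/[(7)·(4)·(1)·(-4)] = 15/7
L_4(3) = (8)·(5)·(2)·(1)/[(11)·(8)·(5)·(4)] = 1/22
Sum: (-2197)·(-5/231) + (-40)·(1/6) + (-7)·(-4/3) + (-76)·(15/7) + (-5552)·(1/22) = -365

-365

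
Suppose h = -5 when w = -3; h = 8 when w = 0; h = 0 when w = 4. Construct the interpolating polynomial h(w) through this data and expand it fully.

h(w) = -(19/21)w^2 + (34/21)w + 8

Newton's divided differences:
h[-3,0] = (8 - (-5)) / (0 - (-3)) = 13/3
h[0,4] = (0 - 8) / (4 - 0) = -2
h[-3,0,4] = (-2 - 13/3) / (4 - (-3)) = -19/21
h(w) = -5 + (13/3)·(w + 3) + (-19/21)·(w + 3)w
Expanding: h(w) = -(19/21)w^2 + (34/21)w + 8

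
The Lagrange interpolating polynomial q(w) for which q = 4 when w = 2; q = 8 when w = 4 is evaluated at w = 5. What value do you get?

10

L_0(5) = (1)/[(-2)] = -1/2
L_1(5) = (3)/[(2)] = 3/2
Sum: 4·(-1/2) + 8·(3/2) = 10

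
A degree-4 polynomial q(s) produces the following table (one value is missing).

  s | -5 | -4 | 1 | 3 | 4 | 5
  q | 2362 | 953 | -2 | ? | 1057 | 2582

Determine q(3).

The 5 known values determine q uniquely (degree ≤ 4).
Evaluate each Lagrange basis at s = 3:
L_0(3) = (7)·(2)·(-1)·(-2)/[(-1)·(-6)·(-9)·(-10)] = 7/135
L_1(3) = (8)·(2)·(-1)·(-2)/[(1)·(-5)·(-8)·(-9)] = -4/45
L_2(3) = (8)·(7)·(-1)·(-2)/[(6)·(5)·(-3)·(-4)] = 14/45
L_3(3) = (8)·(7)·(2)·(-2)/[(9)·(8)·(3)·(-1)] = 28/27
L_4(3) = (8)·(7)·(2)·(-1)/[(10)·(9)·(4)·(1)] = -14/45
Sum: 2362·(7/135) + 953·(-4/45) + (-2)·(14/45) + 1057·(28/27) + 2582·(-14/45) = 330

330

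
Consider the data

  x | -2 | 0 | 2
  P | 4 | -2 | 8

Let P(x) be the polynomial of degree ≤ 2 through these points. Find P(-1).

Using Newton's divided-difference form:
P[-2,0] = (-2 - 4) / (0 - (-2)) = -3
P[0,2] = (8 - (-2)) / (2 - 0) = 5
P[-2,0,2] = (5 - (-3)) / (2 - (-2)) = 2
P(-1) = 4 + (-3)·(1) + 2·(1)·(-1) = -1

-1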